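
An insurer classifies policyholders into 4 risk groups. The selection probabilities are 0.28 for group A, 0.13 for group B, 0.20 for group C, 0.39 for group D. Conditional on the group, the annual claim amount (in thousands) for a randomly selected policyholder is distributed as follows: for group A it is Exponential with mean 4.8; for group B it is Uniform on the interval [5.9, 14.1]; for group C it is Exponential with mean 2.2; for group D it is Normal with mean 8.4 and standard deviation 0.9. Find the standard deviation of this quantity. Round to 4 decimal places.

3.9939

Per component, A: μ=4.8, E[X²]=46.08; B: μ=10, E[X²]=105.603; C: μ=2.2, E[X²]=9.68; D: μ=8.4, E[X²]=71.37.
E[X] = 0.28·4.8 + 0.13·10 + 0.2·2.2 + 0.39·8.4 = 6.36.
E[X²] = 0.28·46.08 + 0.13·105.603 + 0.2·9.68 + 0.39·71.37 = 56.4011.
Var(X) = E[X²] − (E[X])² = 56.4011 − 40.4496 = 15.9515.
SD(X) = √15.9515 = 3.99394.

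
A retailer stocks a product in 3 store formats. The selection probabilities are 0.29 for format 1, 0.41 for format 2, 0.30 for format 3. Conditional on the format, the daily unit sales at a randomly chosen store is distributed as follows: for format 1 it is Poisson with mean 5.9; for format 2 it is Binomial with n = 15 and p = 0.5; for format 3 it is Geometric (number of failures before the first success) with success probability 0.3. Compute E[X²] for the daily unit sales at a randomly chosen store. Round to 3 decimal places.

For each component E[X²] = Var + (mean)², giving 1: 40.71; 2: 60; 3: 13.2222.
Overall E[X²] = 0.29·40.71 + 0.41·60 + 0.3·13.2222 = 40.3726.

40.373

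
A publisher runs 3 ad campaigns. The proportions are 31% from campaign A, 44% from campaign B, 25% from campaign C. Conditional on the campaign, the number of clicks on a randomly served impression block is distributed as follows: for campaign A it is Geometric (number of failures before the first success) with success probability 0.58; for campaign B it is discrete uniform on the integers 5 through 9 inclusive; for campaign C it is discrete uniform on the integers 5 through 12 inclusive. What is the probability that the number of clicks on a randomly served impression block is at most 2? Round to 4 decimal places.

Conditional on each campaign, P(X ≤ 2): A: 0.925912; B: 0; C: 0.
By total probability, P(X ≤ 2) = 0.31·0.925912 + 0.44·0 + 0.25·0 = 0.287033.

0.2870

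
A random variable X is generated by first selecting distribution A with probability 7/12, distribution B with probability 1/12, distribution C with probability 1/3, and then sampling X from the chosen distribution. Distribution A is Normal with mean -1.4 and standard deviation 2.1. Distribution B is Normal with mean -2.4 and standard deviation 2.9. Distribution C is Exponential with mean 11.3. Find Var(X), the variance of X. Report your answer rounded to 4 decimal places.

82.4608

Per component, A: μ=-1.4, E[X²]=6.37; B: μ=-2.4, E[X²]=14.17; C: μ=11.3, E[X²]=255.38.
E[X] = 0.583333·-1.4 + 0.0833333·-2.4 + 0.333333·11.3 = 2.75.
E[X²] = 0.583333·6.37 + 0.0833333·14.17 + 0.333333·255.38 = 90.0233.
Var(X) = E[X²] − (E[X])² = 90.0233 − 7.5625 = 82.4608.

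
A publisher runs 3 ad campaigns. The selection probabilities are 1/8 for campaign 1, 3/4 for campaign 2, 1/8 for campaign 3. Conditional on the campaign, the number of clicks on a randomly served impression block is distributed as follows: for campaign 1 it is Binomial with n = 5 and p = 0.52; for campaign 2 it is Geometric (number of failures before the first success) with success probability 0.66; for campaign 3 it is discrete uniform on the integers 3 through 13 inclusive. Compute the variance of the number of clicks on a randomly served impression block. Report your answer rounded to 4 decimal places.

8.1067

Per component, 1: μ=2.6, E[X²]=8.008; 2: μ=0.515152, E[X²]=1.04591; 3: μ=8, E[X²]=74.
E[X] = 0.125·2.6 + 0.75·0.515152 + 0.125·8 = 1.71136.
E[X²] = 0.125·8.008 + 0.75·1.04591 + 0.125·74 = 11.0354.
Var(X) = E[X²] − (E[X])² = 11.0354 − 2.92877 = 8.10667.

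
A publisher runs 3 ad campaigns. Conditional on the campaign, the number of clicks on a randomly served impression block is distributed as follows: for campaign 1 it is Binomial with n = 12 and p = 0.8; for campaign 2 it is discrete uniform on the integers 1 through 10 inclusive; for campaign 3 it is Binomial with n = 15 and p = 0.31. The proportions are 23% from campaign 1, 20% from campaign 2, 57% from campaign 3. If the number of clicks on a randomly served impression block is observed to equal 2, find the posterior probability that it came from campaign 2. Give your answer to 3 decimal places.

Likelihoods P(X=2 | ·): 1: 4.32538e-06; 2: 0.1; 3: 0.0810869.
Posterior ∝ prior × likelihood. Numerator for 2: 0.2·0.1 = 0.02.
Normalizing constant: 0.23·4.32538e-06 + 0.2·0.1 + 0.57·0.0810869 = 0.0662205.
P(2 | observation) = 0.02 / 0.0662205 = 0.302021.

0.302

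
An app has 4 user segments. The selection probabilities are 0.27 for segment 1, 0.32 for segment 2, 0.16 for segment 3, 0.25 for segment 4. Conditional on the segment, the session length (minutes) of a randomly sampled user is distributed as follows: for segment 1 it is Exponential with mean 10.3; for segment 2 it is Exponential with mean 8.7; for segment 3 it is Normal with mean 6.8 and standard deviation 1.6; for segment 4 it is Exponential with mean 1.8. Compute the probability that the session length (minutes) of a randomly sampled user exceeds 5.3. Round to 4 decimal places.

Conditional on each segment, P(X > 5.3): 1: 0.597762; 2: 0.543788; 3: 0.825749; 4: 0.0526313.
By total probability, P(X > 5.3) = 0.27·0.597762 + 0.32·0.543788 + 0.16·0.825749 + 0.25·0.0526313 = 0.480686.

0.4807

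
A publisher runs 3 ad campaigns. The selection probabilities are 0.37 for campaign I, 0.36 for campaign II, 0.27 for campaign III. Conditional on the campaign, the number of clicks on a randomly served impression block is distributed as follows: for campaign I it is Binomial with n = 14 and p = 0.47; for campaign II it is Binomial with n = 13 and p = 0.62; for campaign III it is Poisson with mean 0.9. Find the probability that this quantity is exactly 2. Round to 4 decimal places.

Conditional on each campaign, P(X = 2): I: 0.00987524; II: 0.000715315; III: 0.164661.
By total probability, P(X = 2) = 0.37·0.00987524 + 0.36·0.000715315 + 0.27·0.164661 = 0.0483697.

0.0484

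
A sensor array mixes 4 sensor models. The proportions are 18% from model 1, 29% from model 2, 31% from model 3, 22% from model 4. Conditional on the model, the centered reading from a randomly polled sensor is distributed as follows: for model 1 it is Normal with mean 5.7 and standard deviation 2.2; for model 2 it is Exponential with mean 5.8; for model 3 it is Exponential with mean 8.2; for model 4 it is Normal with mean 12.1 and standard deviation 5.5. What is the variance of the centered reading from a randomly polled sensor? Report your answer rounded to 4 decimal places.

44.1849

Per component, 1: μ=5.7, E[X²]=37.33; 2: μ=5.8, E[X²]=67.28; 3: μ=8.2, E[X²]=134.48; 4: μ=12.1, E[X²]=176.66.
E[X] = 0.18·5.7 + 0.29·5.8 + 0.31·8.2 + 0.22·12.1 = 7.912.
E[X²] = 0.18·37.33 + 0.29·67.28 + 0.31·134.48 + 0.22·176.66 = 106.785.
Var(X) = E[X²] − (E[X])² = 106.785 − 62.5997 = 44.1849.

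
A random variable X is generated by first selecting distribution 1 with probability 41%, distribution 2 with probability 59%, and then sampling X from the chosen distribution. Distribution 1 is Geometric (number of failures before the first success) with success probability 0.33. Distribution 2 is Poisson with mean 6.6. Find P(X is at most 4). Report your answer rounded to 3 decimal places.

0.480

Conditional on each component, P(X ≤ 4): 1: 0.864987; 2: 0.212704.
By total probability, P(X ≤ 4) = 0.41·0.864987 + 0.59·0.212704 = 0.48014.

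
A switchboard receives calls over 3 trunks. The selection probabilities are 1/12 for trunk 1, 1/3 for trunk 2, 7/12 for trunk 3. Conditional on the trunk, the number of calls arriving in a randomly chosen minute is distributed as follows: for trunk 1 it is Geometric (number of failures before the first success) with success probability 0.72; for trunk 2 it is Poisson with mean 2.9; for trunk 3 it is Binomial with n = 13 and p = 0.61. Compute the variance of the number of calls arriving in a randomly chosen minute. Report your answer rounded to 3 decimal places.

Per component, 1: μ=0.388889, E[X²]=0.691358; 2: μ=2.9, E[X²]=11.31; 3: μ=7.93, E[X²]=65.9776.
E[X] = 0.0833333·0.388889 + 0.333333·2.9 + 0.583333·7.93 = 5.62491.
E[X²] = 0.0833333·0.691358 + 0.333333·11.31 + 0.583333·65.9776 = 42.3145.
Var(X) = E[X²] − (E[X])² = 42.3145 − 31.6396 = 10.675.

10.675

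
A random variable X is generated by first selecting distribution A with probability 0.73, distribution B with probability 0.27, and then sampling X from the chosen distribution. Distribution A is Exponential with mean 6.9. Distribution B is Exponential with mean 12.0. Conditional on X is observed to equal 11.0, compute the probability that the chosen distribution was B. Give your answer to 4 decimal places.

0.2952

Likelihoods f(11.0 | ·): A: 0.0294305; B: 0.0333208.
Posterior ∝ prior × likelihood. Numerator for B: 0.27·0.0333208 = 0.00899662.
Normalizing constant: 0.73·0.0294305 + 0.27·0.0333208 = 0.0304809.
P(B | observation) = 0.00899662 / 0.0304809 = 0.295156.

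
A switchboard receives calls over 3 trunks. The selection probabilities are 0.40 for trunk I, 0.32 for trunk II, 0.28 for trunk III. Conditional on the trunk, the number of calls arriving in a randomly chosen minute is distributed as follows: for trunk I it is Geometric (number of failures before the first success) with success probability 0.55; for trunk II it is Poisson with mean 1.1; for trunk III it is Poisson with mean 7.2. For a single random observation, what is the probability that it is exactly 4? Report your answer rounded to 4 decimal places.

0.0389

Conditional on each trunk, P(X = 4): I: 0.0225534; II: 0.0203065; III: 0.0835985.
By total probability, P(X = 4) = 0.4·0.0225534 + 0.32·0.0203065 + 0.28·0.0835985 = 0.038927.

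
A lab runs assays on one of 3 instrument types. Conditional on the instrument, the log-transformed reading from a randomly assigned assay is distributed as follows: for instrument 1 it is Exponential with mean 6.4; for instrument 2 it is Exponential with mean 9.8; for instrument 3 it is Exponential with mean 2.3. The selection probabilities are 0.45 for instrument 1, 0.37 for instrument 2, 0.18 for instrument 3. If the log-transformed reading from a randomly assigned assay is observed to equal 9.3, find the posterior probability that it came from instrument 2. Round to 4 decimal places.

Likelihoods f(9.3 | ·): 1: 0.0365373; 2: 0.0395037; 3: 0.00762451.
Posterior ∝ prior × likelihood. Numerator for 2: 0.37·0.0395037 = 0.0146164.
Normalizing constant: 0.45·0.0365373 + 0.37·0.0395037 + 0.18·0.00762451 = 0.0324305.
P(2 | observation) = 0.0146164 / 0.0324305 = 0.450697.

0.4507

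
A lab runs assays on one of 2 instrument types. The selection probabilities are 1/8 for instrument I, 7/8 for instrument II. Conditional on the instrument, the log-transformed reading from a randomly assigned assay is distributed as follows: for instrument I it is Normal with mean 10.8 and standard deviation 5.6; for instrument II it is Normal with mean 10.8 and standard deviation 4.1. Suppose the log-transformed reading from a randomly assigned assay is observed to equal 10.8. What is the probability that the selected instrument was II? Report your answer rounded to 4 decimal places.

0.9053

Likelihoods f(10.8 | ·): I: 0.0712397; II: 0.097303.
Posterior ∝ prior × likelihood. Numerator for II: 0.875·0.097303 = 0.0851401.
Normalizing constant: 0.125·0.0712397 + 0.875·0.097303 = 0.0940451.
P(II | observation) = 0.0851401 / 0.0940451 = 0.905312.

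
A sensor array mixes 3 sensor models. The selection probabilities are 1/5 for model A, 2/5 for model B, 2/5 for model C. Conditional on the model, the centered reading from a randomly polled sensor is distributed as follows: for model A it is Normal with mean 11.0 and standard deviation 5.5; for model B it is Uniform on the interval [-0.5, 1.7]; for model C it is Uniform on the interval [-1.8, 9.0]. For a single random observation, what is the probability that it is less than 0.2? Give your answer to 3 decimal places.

Conditional on each model, P(X < 0.2): A: 0.0247861; B: 0.318182; C: 0.185185.
By total probability, P(X < 0.2) = 0.2·0.0247861 + 0.4·0.318182 + 0.4·0.185185 = 0.206304.

0.206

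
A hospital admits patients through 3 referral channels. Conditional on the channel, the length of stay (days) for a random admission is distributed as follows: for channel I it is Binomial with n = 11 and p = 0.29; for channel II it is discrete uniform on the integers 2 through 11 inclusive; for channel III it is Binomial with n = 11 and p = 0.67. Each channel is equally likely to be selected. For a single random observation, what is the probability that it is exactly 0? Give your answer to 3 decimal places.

Conditional on each channel, P(X = 0): I: 0.0231122; II: 0; III: 5.05421e-06.
By total probability, P(X = 0) = 0.333333·0.0231122 + 0.333333·0 + 0.333333·5.05421e-06 = 0.00770576.

0.008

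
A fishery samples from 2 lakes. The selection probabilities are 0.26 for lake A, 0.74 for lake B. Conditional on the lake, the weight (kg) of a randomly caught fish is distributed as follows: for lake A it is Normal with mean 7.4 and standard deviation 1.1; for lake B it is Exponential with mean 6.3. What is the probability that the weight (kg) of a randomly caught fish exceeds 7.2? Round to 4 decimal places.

Conditional on each lake, P(X > 7.2): A: 0.572137; B: 0.318907.
By total probability, P(X > 7.2) = 0.26·0.572137 + 0.74·0.318907 = 0.384747.

0.3847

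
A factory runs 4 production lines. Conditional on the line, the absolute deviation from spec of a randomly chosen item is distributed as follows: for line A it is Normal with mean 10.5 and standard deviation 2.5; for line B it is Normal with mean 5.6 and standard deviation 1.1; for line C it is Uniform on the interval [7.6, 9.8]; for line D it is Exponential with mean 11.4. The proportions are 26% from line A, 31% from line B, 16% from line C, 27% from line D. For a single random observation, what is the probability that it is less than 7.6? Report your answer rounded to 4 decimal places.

Conditional on each line, P(X < 7.6): A: 0.123024; B: 0.965482; C: 0; D: 0.486583.
By total probability, P(X < 7.6) = 0.26·0.123024 + 0.31·0.965482 + 0.16·0 + 0.27·0.486583 = 0.462663.

0.4627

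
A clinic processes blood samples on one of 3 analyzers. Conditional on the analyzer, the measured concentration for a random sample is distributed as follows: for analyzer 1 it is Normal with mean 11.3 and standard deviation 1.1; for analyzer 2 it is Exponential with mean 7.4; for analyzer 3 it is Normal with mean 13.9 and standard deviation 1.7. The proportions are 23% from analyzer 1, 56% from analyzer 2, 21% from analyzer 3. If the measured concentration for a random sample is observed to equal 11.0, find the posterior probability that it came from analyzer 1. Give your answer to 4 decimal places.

0.7374

Likelihoods f(11.0 | ·): 1: 0.349435; 2: 0.030563; 3: 0.0547716.
Posterior ∝ prior × likelihood. Numerator for 1: 0.23·0.349435 = 0.08037.
Normalizing constant: 0.23·0.349435 + 0.56·0.030563 + 0.21·0.0547716 = 0.108987.
P(1 | observation) = 0.08037 / 0.108987 = 0.737425.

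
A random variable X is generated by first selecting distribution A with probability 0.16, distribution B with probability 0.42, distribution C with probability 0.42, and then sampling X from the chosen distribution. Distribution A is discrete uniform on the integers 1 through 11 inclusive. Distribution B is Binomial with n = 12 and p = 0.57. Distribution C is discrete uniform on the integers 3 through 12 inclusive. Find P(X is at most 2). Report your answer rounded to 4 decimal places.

0.0313

Conditional on each component, P(X ≤ 2): A: 0.181818; B: 0.00530983; C: 0.
By total probability, P(X ≤ 2) = 0.16·0.181818 + 0.42·0.00530983 + 0.42·0 = 0.031321.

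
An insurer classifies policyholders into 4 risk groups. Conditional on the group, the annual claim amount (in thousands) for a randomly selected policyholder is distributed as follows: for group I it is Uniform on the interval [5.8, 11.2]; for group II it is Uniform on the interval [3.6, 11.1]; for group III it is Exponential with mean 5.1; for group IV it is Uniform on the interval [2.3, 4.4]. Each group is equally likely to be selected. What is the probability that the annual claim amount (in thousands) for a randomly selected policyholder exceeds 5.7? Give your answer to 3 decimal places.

0.512

Conditional on each group, P(X > 5.7): I: 1; II: 0.72; III: 0.327048; IV: 0.
By total probability, P(X > 5.7) = 0.25·1 + 0.25·0.72 + 0.25·0.327048 + 0.25·0 = 0.511762.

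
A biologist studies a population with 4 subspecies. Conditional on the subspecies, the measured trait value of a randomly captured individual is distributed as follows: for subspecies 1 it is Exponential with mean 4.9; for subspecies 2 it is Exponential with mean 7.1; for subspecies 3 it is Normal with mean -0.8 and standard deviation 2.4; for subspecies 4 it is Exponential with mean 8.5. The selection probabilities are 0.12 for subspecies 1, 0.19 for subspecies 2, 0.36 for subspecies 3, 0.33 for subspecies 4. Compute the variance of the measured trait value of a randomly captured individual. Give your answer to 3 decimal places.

55.069

Per component, 1: μ=4.9, E[X²]=48.02; 2: μ=7.1, E[X²]=100.82; 3: μ=-0.8, E[X²]=6.4; 4: μ=8.5, E[X²]=144.5.
E[X] = 0.12·4.9 + 0.19·7.1 + 0.36·-0.8 + 0.33·8.5 = 4.454.
E[X²] = 0.12·48.02 + 0.19·100.82 + 0.36·6.4 + 0.33·144.5 = 74.9072.
Var(X) = E[X²] − (E[X])² = 74.9072 − 19.8381 = 55.0691.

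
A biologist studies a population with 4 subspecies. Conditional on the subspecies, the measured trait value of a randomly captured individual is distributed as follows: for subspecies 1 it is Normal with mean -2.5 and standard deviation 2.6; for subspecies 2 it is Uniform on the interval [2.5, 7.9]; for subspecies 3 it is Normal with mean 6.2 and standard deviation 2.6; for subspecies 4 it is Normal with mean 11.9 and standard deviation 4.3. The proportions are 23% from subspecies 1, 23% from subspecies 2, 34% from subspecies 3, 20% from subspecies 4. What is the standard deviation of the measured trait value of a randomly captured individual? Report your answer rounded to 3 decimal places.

5.573

Per component, 1: μ=-2.5, E[X²]=13.01; 2: μ=5.2, E[X²]=29.47; 3: μ=6.2, E[X²]=45.2; 4: μ=11.9, E[X²]=160.1.
E[X] = 0.23·-2.5 + 0.23·5.2 + 0.34·6.2 + 0.2·11.9 = 5.109.
E[X²] = 0.23·13.01 + 0.23·29.47 + 0.34·45.2 + 0.2·160.1 = 57.1584.
Var(X) = E[X²] − (E[X])² = 57.1584 − 26.1019 = 31.0565.
SD(X) = √31.0565 = 5.57284.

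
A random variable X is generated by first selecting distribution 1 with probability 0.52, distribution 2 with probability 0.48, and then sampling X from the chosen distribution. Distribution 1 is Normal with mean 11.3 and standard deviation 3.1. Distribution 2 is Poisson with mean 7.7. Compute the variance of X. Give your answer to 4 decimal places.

Per component, 1: μ=11.3, E[X²]=137.3; 2: μ=7.7, E[X²]=66.99.
E[X] = 0.52·11.3 + 0.48·7.7 = 9.572.
E[X²] = 0.52·137.3 + 0.48·66.99 = 103.551.
Var(X) = E[X²] − (E[X])² = 103.551 − 91.6232 = 11.928.

11.9280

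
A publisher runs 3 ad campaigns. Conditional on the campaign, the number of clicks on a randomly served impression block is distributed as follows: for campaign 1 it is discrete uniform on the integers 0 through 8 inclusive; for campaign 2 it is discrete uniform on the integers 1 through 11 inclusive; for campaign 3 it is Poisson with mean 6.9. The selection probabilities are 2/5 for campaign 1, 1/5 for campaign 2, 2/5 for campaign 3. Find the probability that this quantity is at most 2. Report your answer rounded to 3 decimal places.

Conditional on each campaign, P(X ≤ 2): 1: 0.333333; 2: 0.181818; 3: 0.0319518.
By total probability, P(X ≤ 2) = 0.4·0.333333 + 0.2·0.181818 + 0.4·0.0319518 = 0.182478.

0.182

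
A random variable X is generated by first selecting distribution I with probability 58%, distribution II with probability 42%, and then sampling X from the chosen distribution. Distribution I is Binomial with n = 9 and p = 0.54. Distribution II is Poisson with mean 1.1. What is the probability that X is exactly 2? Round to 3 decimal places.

0.111

Conditional on each component, P(X = 2): I: 0.0457504; II: 0.201387.
By total probability, P(X = 2) = 0.58·0.0457504 + 0.42·0.201387 = 0.111118.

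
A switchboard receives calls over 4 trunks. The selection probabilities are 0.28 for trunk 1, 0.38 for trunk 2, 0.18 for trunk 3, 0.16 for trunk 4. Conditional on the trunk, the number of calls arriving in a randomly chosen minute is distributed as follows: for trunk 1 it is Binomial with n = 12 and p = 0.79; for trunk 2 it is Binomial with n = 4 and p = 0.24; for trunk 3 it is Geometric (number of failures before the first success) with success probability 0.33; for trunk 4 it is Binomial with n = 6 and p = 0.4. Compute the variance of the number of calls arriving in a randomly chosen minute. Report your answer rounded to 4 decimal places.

Per component, 1: μ=9.48, E[X²]=91.8612; 2: μ=0.96, E[X²]=1.6512; 3: μ=2.0303, E[X²]=10.2746; 4: μ=2.4, E[X²]=7.2.
E[X] = 0.28·9.48 + 0.38·0.96 + 0.18·2.0303 + 0.16·2.4 = 3.76865.
E[X²] = 0.28·91.8612 + 0.38·1.6512 + 0.18·10.2746 + 0.16·7.2 = 29.35.
Var(X) = E[X²] − (E[X])² = 29.35 − 14.2028 = 15.1473.

15.1473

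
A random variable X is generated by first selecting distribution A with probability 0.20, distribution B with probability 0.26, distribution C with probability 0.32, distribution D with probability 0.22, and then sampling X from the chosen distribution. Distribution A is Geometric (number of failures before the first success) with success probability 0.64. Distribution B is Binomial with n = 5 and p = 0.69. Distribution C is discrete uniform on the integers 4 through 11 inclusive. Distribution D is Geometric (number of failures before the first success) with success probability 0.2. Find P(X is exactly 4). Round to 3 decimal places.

0.152

Conditional on each component, P(X = 4): A: 0.0107495; B: 0.35134; C: 0.125; D: 0.08192.
By total probability, P(X = 4) = 0.2·0.0107495 + 0.26·0.35134 + 0.32·0.125 + 0.22·0.08192 = 0.151521.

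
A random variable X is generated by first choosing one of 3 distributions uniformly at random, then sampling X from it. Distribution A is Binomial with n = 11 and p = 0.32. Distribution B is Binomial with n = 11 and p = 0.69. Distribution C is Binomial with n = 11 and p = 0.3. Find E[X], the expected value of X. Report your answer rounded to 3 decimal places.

4.803

Component means — A: 3.52; B: 7.59; C: 3.3.
E[X] = 0.333333·3.52 + 0.333333·7.59 + 0.333333·3.3 = 4.80333.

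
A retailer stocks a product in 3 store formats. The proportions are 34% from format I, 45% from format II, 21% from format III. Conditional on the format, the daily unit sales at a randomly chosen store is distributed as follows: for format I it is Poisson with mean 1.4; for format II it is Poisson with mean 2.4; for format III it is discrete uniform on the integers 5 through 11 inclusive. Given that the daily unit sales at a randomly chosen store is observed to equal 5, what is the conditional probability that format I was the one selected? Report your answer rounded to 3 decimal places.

Likelihoods P(X=5 | ·): I: 0.0110521; II: 0.0601961; III: 0.142857.
Posterior ∝ prior × likelihood. Numerator for I: 0.34·0.0110521 = 0.00375773.
Normalizing constant: 0.34·0.0110521 + 0.45·0.0601961 + 0.21·0.142857 = 0.060846.
P(I | observation) = 0.00375773 / 0.060846 = 0.0617581.

0.062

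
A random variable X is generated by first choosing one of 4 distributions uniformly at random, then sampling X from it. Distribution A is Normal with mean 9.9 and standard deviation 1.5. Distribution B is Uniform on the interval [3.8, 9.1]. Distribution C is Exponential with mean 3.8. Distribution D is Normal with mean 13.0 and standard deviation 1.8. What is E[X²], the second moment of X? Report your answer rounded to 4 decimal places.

86.3308

For each component E[X²] = Var + (mean)², giving A: 100.26; B: 43.9433; C: 28.88; D: 172.24.
Overall E[X²] = 0.25·100.26 + 0.25·43.9433 + 0.25·28.88 + 0.25·172.24 = 86.3308.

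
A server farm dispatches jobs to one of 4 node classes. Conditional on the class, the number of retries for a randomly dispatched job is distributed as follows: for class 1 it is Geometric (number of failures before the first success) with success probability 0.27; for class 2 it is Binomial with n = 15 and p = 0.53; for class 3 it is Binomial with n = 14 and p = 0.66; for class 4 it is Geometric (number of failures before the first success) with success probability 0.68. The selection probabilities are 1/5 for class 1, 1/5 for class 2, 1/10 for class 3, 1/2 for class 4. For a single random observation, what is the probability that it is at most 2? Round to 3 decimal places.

Conditional on each class, P(X ≤ 2): 1: 0.610983; 2: 0.00182681; 3: 0.00010237; 4: 0.967232.
By total probability, P(X ≤ 2) = 0.2·0.610983 + 0.2·0.00182681 + 0.1·0.00010237 + 0.5·0.967232 = 0.606188.

0.606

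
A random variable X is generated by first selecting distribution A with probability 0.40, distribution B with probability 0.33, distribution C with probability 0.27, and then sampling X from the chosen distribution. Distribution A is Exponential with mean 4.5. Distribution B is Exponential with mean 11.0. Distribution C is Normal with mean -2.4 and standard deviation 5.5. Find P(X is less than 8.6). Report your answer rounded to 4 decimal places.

0.7837

Conditional on each component, P(X < 8.6): A: 0.852084; B: 0.542427; C: 0.97725.
By total probability, P(X < 8.6) = 0.4·0.852084 + 0.33·0.542427 + 0.27·0.97725 = 0.783692.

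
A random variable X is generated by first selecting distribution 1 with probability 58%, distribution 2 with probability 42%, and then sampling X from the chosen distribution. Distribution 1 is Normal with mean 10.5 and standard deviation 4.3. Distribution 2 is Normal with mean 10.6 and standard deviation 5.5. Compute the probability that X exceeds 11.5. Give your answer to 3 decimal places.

Conditional on each component, P(X > 11.5): 1: 0.408052; 2: 0.435009.
By total probability, P(X > 11.5) = 0.58·0.408052 + 0.42·0.435009 = 0.419374.

0.419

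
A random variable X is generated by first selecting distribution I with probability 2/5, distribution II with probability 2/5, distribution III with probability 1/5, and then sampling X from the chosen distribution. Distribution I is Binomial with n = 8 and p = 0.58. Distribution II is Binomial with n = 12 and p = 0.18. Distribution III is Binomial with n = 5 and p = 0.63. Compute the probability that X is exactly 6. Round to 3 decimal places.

Conditional on each component, P(X = 6): I: 0.188029; II: 0.00955411; III: 0.
By total probability, P(X = 6) = 0.4·0.188029 + 0.4·0.00955411 + 0.2·0 = 0.0790332.

0.079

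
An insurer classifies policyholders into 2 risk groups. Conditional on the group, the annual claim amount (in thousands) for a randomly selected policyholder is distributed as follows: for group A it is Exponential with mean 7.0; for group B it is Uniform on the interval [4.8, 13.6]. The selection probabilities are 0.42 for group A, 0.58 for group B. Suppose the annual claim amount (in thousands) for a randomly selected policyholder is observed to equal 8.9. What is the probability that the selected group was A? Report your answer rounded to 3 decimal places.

0.203

Likelihoods f(8.9 | ·): A: 0.0400615; B: 0.113636.
Posterior ∝ prior × likelihood. Numerator for A: 0.42·0.0400615 = 0.0168258.
Normalizing constant: 0.42·0.0400615 + 0.58·0.113636 = 0.0827349.
P(A | observation) = 0.0168258 / 0.0827349 = 0.20337.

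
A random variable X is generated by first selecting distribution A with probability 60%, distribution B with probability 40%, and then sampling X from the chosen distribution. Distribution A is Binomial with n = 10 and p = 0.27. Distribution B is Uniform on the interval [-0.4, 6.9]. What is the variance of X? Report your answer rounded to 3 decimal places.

3.032

Per component, A: μ=2.7, E[X²]=9.261; B: μ=3.25, E[X²]=15.0033.
E[X] = 0.6·2.7 + 0.4·3.25 = 2.92.
E[X²] = 0.6·9.261 + 0.4·15.0033 = 11.5579.
Var(X) = E[X²] − (E[X])² = 11.5579 − 8.5264 = 3.03153.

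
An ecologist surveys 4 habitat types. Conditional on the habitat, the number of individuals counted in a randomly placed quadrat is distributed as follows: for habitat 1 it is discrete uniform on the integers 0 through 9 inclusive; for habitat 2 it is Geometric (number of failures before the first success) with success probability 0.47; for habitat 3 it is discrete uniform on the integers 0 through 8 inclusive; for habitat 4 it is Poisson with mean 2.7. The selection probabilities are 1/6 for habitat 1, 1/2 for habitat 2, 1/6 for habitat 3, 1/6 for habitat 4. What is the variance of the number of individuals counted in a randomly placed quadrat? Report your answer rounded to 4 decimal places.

Per component, 1: μ=4.5, E[X²]=28.5; 2: μ=1.12766, E[X²]=3.67089; 3: μ=4, E[X²]=22.6667; 4: μ=2.7, E[X²]=9.99.
E[X] = 0.166667·4.5 + 0.5·1.12766 + 0.166667·4 + 0.166667·2.7 = 2.4305.
E[X²] = 0.166667·28.5 + 0.5·3.67089 + 0.166667·22.6667 + 0.166667·9.99 = 12.0282.
Var(X) = E[X²] − (E[X])² = 12.0282 − 5.90731 = 6.12091.

6.1209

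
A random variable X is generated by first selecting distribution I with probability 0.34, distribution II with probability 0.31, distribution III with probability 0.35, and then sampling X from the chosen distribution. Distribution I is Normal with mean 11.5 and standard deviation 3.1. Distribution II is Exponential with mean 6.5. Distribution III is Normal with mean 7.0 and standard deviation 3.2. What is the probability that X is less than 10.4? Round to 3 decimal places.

Conditional on each component, P(X < 10.4): I: 0.361355; II: 0.798103; III: 0.855996.
By total probability, P(X < 10.4) = 0.34·0.361355 + 0.31·0.798103 + 0.35·0.855996 = 0.669871.

0.670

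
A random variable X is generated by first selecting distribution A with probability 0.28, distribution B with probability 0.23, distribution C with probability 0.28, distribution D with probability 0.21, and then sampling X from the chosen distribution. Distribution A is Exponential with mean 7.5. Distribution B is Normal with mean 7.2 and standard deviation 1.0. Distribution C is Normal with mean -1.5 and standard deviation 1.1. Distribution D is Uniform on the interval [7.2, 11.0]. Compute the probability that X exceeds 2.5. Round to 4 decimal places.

0.6407

Conditional on each component, P(X > 2.5): A: 0.716531; B: 0.999999; C: 0.000138257; D: 1.
By total probability, P(X > 2.5) = 0.28·0.716531 + 0.23·0.999999 + 0.28·0.000138257 + 0.21·1 = 0.640667.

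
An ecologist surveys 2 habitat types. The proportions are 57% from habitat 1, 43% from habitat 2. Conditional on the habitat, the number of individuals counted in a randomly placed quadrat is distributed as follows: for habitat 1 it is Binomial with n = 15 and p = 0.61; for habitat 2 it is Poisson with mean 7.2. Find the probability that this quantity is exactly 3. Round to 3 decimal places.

0.021

Conditional on each habitat, P(X = 3): 1: 0.00127872; 2: 0.0464436.
By total probability, P(X = 3) = 0.57·0.00127872 + 0.43·0.0464436 = 0.0206996.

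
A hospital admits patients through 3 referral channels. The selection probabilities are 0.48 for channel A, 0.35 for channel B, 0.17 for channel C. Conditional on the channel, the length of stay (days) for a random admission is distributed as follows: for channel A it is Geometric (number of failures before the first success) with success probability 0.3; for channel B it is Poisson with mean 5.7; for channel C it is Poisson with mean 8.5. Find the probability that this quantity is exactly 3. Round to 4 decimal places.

Conditional on each channel, P(X = 3): A: 0.1029; B: 0.103275; C: 0.0208258.
By total probability, P(X = 3) = 0.48·0.1029 + 0.35·0.103275 + 0.17·0.0208258 = 0.0890786.

0.0891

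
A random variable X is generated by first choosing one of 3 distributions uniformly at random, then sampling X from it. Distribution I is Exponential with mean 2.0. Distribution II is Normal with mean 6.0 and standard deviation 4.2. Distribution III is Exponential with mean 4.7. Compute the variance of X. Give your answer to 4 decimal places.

Per component, I: μ=2, E[X²]=8; II: μ=6, E[X²]=53.64; III: μ=4.7, E[X²]=44.18.
E[X] = 0.333333·2 + 0.333333·6 + 0.333333·4.7 = 4.23333.
E[X²] = 0.333333·8 + 0.333333·53.64 + 0.333333·44.18 = 35.2733.
Var(X) = E[X²] − (E[X])² = 35.2733 − 17.9211 = 17.3522.

17.3522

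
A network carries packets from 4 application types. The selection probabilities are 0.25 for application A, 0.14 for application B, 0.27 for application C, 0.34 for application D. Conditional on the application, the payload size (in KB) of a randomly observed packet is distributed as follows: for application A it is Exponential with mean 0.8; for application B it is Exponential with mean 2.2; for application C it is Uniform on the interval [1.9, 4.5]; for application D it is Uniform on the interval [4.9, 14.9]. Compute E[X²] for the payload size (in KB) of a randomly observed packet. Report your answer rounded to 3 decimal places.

40.749

For each component E[X²] = Var + (mean)², giving A: 1.28; B: 9.68; C: 10.8033; D: 106.343.
Overall E[X²] = 0.25·1.28 + 0.14·9.68 + 0.27·10.8033 + 0.34·106.343 = 40.7488.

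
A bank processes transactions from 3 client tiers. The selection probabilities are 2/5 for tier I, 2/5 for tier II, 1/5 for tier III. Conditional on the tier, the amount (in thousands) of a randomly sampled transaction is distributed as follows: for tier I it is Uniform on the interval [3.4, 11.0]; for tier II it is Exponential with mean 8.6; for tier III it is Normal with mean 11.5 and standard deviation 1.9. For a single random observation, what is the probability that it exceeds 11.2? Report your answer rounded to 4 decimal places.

0.2213

Conditional on each tier, P(X > 11.2): I: 0; II: 0.271899; III: 0.56273.
By total probability, P(X > 11.2) = 0.4·0 + 0.4·0.271899 + 0.2·0.56273 = 0.221306.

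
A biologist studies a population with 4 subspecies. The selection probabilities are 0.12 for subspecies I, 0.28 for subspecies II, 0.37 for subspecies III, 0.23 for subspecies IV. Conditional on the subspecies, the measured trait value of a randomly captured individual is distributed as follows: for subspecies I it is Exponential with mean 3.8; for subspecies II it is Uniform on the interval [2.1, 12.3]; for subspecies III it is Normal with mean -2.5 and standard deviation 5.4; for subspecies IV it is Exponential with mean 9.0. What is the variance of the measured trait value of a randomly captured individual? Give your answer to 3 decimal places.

Per component, I: μ=3.8, E[X²]=28.88; II: μ=7.2, E[X²]=60.51; III: μ=-2.5, E[X²]=35.41; IV: μ=9, E[X²]=162.
E[X] = 0.12·3.8 + 0.28·7.2 + 0.37·-2.5 + 0.23·9 = 3.617.
E[X²] = 0.12·28.88 + 0.28·60.51 + 0.37·35.41 + 0.23·162 = 70.7701.
Var(X) = E[X²] − (E[X])² = 70.7701 − 13.0827 = 57.6874.

57.687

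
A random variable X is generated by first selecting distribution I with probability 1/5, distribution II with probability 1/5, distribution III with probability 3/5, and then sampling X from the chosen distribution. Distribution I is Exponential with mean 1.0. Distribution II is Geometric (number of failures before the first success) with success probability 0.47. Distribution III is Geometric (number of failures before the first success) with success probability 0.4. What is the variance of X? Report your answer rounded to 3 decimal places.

Per component, I: μ=1, E[X²]=2; II: μ=1.12766, E[X²]=3.67089; III: μ=1.5, E[X²]=6.
E[X] = 0.2·1 + 0.2·1.12766 + 0.6·1.5 = 1.32553.
E[X²] = 0.2·2 + 0.2·3.67089 + 0.6·6 = 4.73418.
Var(X) = E[X²] − (E[X])² = 4.73418 − 1.75703 = 2.97714.

2.977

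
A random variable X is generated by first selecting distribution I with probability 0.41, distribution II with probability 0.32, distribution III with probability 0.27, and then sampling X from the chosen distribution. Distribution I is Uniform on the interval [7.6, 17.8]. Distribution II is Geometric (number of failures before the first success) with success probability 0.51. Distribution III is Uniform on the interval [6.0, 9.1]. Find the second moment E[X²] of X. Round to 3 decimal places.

86.189

For each component E[X²] = Var + (mean)², giving I: 169.96; II: 2.807; III: 57.8033.
Overall E[X²] = 0.41·169.96 + 0.32·2.807 + 0.27·57.8033 = 86.1887.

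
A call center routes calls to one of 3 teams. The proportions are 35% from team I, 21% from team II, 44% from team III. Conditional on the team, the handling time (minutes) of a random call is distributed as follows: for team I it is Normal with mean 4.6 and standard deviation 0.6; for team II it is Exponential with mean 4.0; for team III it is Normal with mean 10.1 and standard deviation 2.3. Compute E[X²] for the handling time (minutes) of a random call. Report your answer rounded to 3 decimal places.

For each component E[X²] = Var + (mean)², giving I: 21.52; II: 32; III: 107.3.
Overall E[X²] = 0.35·21.52 + 0.21·32 + 0.44·107.3 = 61.464.

61.464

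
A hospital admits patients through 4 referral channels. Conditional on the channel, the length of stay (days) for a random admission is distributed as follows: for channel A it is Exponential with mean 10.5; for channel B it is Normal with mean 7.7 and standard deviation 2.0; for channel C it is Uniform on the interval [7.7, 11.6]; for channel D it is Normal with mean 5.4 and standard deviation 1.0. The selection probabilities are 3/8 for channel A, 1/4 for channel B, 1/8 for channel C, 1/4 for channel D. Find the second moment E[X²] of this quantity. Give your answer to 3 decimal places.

For each component E[X²] = Var + (mean)², giving A: 220.5; B: 63.29; C: 94.39; D: 30.16.
Overall E[X²] = 0.375·220.5 + 0.25·63.29 + 0.125·94.39 + 0.25·30.16 = 117.849.

117.849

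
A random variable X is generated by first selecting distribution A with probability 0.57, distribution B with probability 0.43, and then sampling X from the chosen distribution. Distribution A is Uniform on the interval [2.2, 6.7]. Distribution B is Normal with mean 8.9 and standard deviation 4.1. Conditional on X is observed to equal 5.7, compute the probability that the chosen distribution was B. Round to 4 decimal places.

0.1959

Likelihoods f(5.7 | ·): A: 0.222222; B: 0.0717544.
Posterior ∝ prior × likelihood. Numerator for B: 0.43·0.0717544 = 0.0308544.
Normalizing constant: 0.57·0.222222 + 0.43·0.0717544 = 0.157521.
P(B | observation) = 0.0308544 / 0.157521 = 0.195875.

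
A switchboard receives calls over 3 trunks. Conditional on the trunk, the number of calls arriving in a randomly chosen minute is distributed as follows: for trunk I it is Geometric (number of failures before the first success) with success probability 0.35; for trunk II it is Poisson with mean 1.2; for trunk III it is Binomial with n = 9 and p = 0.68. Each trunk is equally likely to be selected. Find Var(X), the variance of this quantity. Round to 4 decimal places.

Per component, I: μ=1.85714, E[X²]=8.7551; II: μ=1.2, E[X²]=2.64; III: μ=6.12, E[X²]=39.4128.
E[X] = 0.333333·1.85714 + 0.333333·1.2 + 0.333333·6.12 = 3.05905.
E[X²] = 0.333333·8.7551 + 0.333333·2.64 + 0.333333·39.4128 = 16.936.
Var(X) = E[X²] − (E[X])² = 16.936 − 9.35777 = 7.5782.

7.5782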